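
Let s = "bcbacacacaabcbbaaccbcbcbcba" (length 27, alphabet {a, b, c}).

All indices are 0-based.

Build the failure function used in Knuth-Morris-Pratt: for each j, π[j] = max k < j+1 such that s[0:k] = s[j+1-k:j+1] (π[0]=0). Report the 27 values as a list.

π[0] = 0
j=1 s[j]='c': π[1]=0 (border '')
j=2 s[j]='b': π[2]=1 (border 'b')
j=3 s[j]='a': k: 1→0; π[3]=0 (border '')
j=4 s[j]='c': π[4]=0 (border '')
j=5 s[j]='a': π[5]=0 (border '')
j=6 s[j]='c': π[6]=0 (border '')
j=7 s[j]='a': π[7]=0 (border '')
j=8 s[j]='c': π[8]=0 (border '')
j=9 s[j]='a': π[9]=0 (border '')
j=10 s[j]='a': π[10]=0 (border '')
j=11 s[j]='b': π[11]=1 (border 'b')
j=12 s[j]='c': π[12]=2 (border 'bc')
j=13 s[j]='b': π[13]=3 (border 'bcb')
j=14 s[j]='b': k: 3→1→0; π[14]=1 (border 'b')
j=15 s[j]='a': k: 1→0; π[15]=0 (border '')
j=16 s[j]='a': π[16]=0 (border '')
j=17 s[j]='c': π[17]=0 (border '')
j=18 s[j]='c': π[18]=0 (border '')
j=19 s[j]='b': π[19]=1 (border 'b')
j=20 s[j]='c': π[20]=2 (border 'bc')
j=21 s[j]='b': π[21]=3 (border 'bcb')
j=22 s[j]='c': k: 3→1; π[22]=2 (border 'bc')
j=23 s[j]='b': π[23]=3 (border 'bcb')
j=24 s[j]='c': k: 3→1; π[24]=2 (border 'bc')
j=25 s[j]='b': π[25]=3 (border 'bcb')
j=26 s[j]='a': π[26]=4 (border 'bcba')

[0, 0, 1, 0, 0, 0, 0, 0, 0, 0, 0, 1, 2, 3, 1, 0, 0, 0, 0, 1, 2, 3, 2, 3, 2, 3, 4]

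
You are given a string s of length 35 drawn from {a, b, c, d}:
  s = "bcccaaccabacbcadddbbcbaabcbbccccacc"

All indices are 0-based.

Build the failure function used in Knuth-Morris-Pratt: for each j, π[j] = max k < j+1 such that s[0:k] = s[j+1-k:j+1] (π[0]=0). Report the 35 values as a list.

[0, 0, 0, 0, 0, 0, 0, 0, 0, 1, 0, 0, 1, 2, 0, 0, 0, 0, 1, 1, 2, 1, 0, 0, 1, 2, 1, 1, 2, 3, 4, 0, 0, 0, 0]

π[0] = 0
j=1 s[j]='c': π[1]=0 (border '')
j=2 s[j]='c': π[2]=0 (border '')
j=3 s[j]='c': π[3]=0 (border '')
j=4 s[j]='a': π[4]=0 (border '')
j=5 s[j]='a': π[5]=0 (border '')
j=6 s[j]='c': π[6]=0 (border '')
j=7 s[j]='c': π[7]=0 (border '')
j=8 s[j]='a': π[8]=0 (border '')
j=9 s[j]='b': π[9]=1 (border 'b')
j=10 s[j]='a': k: 1→0; π[10]=0 (border '')
j=11 s[j]='c': π[11]=0 (border '')
j=12 s[j]='b': π[12]=1 (border 'b')
j=13 s[j]='c': π[13]=2 (border 'bc')
j=14 s[j]='a': k: 2→0; π[14]=0 (border '')
j=15 s[j]='d': π[15]=0 (border '')
j=16 s[j]='d': π[16]=0 (border '')
j=17 s[j]='d': π[17]=0 (border '')
j=18 s[j]='b': π[18]=1 (border 'b')
j=19 s[j]='b': k: 1→0; π[19]=1 (border 'b')
j=20 s[j]='c': π[20]=2 (border 'bc')
j=21 s[j]='b': k: 2→0; π[21]=1 (border 'b')
j=22 s[j]='a': k: 1→0; π[22]=0 (border '')
j=23 s[j]='a': π[23]=0 (border '')
j=24 s[j]='b': π[24]=1 (border 'b')
j=25 s[j]='c': π[25]=2 (border 'bc')
j=26 s[j]='b': k: 2→0; π[26]=1 (border 'b')
j=27 s[j]='b': k: 1→0; π[27]=1 (border 'b')
j=28 s[j]='c': π[28]=2 (border 'bc')
j=29 s[j]='c': π[29]=3 (border 'bcc')
j=30 s[j]='c': π[30]=4 (border 'bccc')
j=31 s[j]='c': k: 4→0; π[31]=0 (border '')
j=32 s[j]='a': π[32]=0 (border '')
j=33 s[j]='c': π[33]=0 (border '')
j=34 s[j]='c': π[34]=0 (border '')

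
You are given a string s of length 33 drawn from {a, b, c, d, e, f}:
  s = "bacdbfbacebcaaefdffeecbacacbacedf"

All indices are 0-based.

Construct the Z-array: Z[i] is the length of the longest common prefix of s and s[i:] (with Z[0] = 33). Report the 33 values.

[33, 0, 0, 0, 1, 0, 3, 0, 0, 0, 1, 0, 0, 0, 0, 0, 0, 0, 0, 0, 0, 0, 3, 0, 0, 0, 0, 3, 0, 0, 0, 0, 0]

Z[0]=33
i=1: i≥r, start 0; Z[1]=0
i=2: i≥r, start 0; Z[2]=0
i=3: i≥r, start 0; Z[3]=0
i=4: i≥r, start 0; Z[4]=1 extend→box=[4,5)
i=5: i≥r, start 0; Z[5]=0
i=6: i≥r, start 0; Z[6]=3 extend→box=[6,9)
i=7: min(r-i=2, Z[1]=0)=0; Z[7]=0
i=8: min(r-i=1, Z[2]=0)=0; Z[8]=0
i=9: i≥r, start 0; Z[9]=0
i=10: i≥r, start 0; Z[10]=1 extend→box=[10,11)
i=11: i≥r, start 0; Z[11]=0
i=12: i≥r, start 0; Z[12]=0
i=13: i≥r, start 0; Z[13]=0
i=14: i≥r, start 0; Z[14]=0
i=15: i≥r, start 0; Z[15]=0
i=16: i≥r, start 0; Z[16]=0
i=17: i≥r, start 0; Z[17]=0
i=18: i≥r, start 0; Z[18]=0
i=19: i≥r, start 0; Z[19]=0
i=20: i≥r, start 0; Z[20]=0
i=21: i≥r, start 0; Z[21]=0
i=22: i≥r, start 0; Z[22]=3 extend→box=[22,25)
i=23: min(r-i=2, Z[1]=0)=0; Z[23]=0
i=24: min(r-i=1, Z[2]=0)=0; Z[24]=0
i=25: i≥r, start 0; Z[25]=0
i=26: i≥r, start 0; Z[26]=0
i=27: i≥r, start 0; Z[27]=3 extend→box=[27,30)
i=28: min(r-i=2, Z[1]=0)=0; Z[28]=0
i=29: min(r-i=1, Z[2]=0)=0; Z[29]=0
i=30: i≥r, start 0; Z[30]=0
i=31: i≥r, start 0; Z[31]=0
i=32: i≥r, start 0; Z[32]=0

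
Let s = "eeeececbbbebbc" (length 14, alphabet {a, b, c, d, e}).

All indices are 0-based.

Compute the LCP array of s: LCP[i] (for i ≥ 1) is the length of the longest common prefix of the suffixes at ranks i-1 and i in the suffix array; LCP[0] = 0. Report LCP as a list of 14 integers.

[0, 2, 2, 1, 1, 0, 1, 1, 0, 1, 2, 1, 2, 3]

sorted suffixes:
  #0 SA[0]=7  'bbbebbc'
  #1 SA[1]=11  'bbc'
  #2 SA[2]=8  'bbebbc'
  #3 SA[3]=12  'bc'
  #4 SA[4]=9  'bebbc'
  #5 SA[5]=13  'c'
  #6 SA[6]=6  'cbbbebbc'
  #7 SA[7]=4  'cecbbbebbc'
  #8 SA[8]=10  'ebbc'
  #9 SA[9]=5  'ecbbbebbc'
  #10 SA[10]=3  'ececbbbebbc'
  #11 SA[11]=2  'eececbbbebbc'
  #12 SA[12]=1  'eeececbbbebbc'
  #13 SA[13]=0  'eeeececbbbebbc'

SA = [7, 11, 8, 12, 9, 13, 6, 4, 10, 5, 3, 2, 1, 0]
rank  pair      lcp
   1  s[7:],s[11:]  2  'bb'
   2  s[11:],s[8:]  2  'bb'
   3  s[8:],s[12:]  1  'b'
   4  s[12:],s[9:]  1  'b'
   5  s[9:],s[13:]  0  ''
   6  s[13:],s[6:]  1  'c'
   7  s[6:],s[4:]  1  'c'
   8  s[4:],s[10:]  0  ''
   9  s[10:],s[5:]  1  'e'
  10  s[5:],s[3:]  2  'ec'
  11  s[3:],s[2:]  1  'e'
  12  s[2:],s[1:]  2  'ee'
  13  s[1:],s[0:]  3  'eee'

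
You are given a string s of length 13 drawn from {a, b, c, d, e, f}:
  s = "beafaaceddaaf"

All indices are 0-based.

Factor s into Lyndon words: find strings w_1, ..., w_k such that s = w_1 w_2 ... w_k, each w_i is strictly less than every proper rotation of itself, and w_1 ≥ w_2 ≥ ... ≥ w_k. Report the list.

["be", "af", "aaceddaaf"]

emit factor 1: 'be' (i=0, period=2)
emit factor 2: 'af' (i=2, period=2)
emit factor 3: 'aaceddaaf' (i=4, period=9)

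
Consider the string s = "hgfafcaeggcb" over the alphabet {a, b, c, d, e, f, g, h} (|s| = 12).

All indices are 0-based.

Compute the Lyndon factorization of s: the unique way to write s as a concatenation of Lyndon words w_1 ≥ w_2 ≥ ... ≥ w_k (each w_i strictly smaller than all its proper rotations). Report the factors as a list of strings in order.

emit factor 1: 'h' (i=0, period=1)
emit factor 2: 'g' (i=1, period=1)
emit factor 3: 'f' (i=2, period=1)
emit factor 4: 'afc' (i=3, period=3)
emit factor 5: 'aeggcb' (i=6, period=6)

["h", "g", "f", "afc", "aeggcb"]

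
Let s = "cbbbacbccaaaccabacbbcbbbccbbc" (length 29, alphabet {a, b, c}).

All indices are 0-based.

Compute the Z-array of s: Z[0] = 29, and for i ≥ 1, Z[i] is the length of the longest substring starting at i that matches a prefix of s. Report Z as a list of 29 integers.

[29, 0, 0, 0, 0, 2, 0, 1, 1, 0, 0, 0, 1, 1, 0, 0, 0, 3, 0, 0, 4, 0, 0, 0, 1, 3, 0, 0, 1]

Z[0]=29
i=1: outside box; Z[1]=0
i=2: outside box; Z[2]=0
i=3: outside box; Z[3]=0
i=4: outside box; Z[4]=0
i=5: outside box; Z[5]=2 extend→box=[5,7)
i=6: min(r-i=1, Z[1]=0)=0; Z[6]=0
i=7: outside box; Z[7]=1 extend→box=[7,8)
i=8: outside box; Z[8]=1 extend→box=[8,9)
i=9: outside box; Z[9]=0
i=10: outside box; Z[10]=0
i=11: outside box; Z[11]=0
i=12: outside box; Z[12]=1 extend→box=[12,13)
i=13: outside box; Z[13]=1 extend→box=[13,14)
i=14: outside box; Z[14]=0
i=15: outside box; Z[15]=0
i=16: outside box; Z[16]=0
i=17: outside box; Z[17]=3 extend→box=[17,20)
i=18: min(r-i=2, Z[1]=0)=0; Z[18]=0
i=19: min(r-i=1, Z[2]=0)=0; Z[19]=0
i=20: outside box; Z[20]=4 extend→box=[20,24)
i=21: min(r-i=3, Z[1]=0)=0; Z[21]=0
i=22: min(r-i=2, Z[2]=0)=0; Z[22]=0
i=23: min(r-i=1, Z[3]=0)=0; Z[23]=0
i=24: outside box; Z[24]=1 extend→box=[24,25)
i=25: outside box; Z[25]=3 extend→box=[25,28)
i=26: min(r-i=2, Z[1]=0)=0; Z[26]=0
i=27: min(r-i=1, Z[2]=0)=0; Z[27]=0
i=28: outside box; Z[28]=1 extend→box=[28,29)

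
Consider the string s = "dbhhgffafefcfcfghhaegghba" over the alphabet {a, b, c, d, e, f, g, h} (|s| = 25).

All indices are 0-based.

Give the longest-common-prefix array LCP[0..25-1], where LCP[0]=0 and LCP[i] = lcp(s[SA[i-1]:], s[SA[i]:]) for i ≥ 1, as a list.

rank | idx | suffix
   0 |  24 | a
   1 |  18 | aegghba
   2 |   7 | afefcfcfghhaegghba
   3 |  23 | ba
   4 |   1 | bhhgffafefcfcfghhaegghba
   5 |  11 | cfcfghhaegghba
   6 |  13 | cfghhaegghba
   7 |   0 | dbhhgffafefcfcfghhaegghba
   8 |   9 | efcfcfghhaegghba
   9 |  19 | egghba
  10 |   6 | fafefcfcfghhaegghba
  11 |  10 | fcfcfghhaegghba
  12 |  12 | fcfghhaegghba
  13 |   8 | fefcfcfghhaegghba
  14 |   5 | ffafefcfcfghhaegghba
  15 |  14 | fghhaegghba
  16 |   4 | gffafefcfcfghhaegghba
  17 |  20 | gghba
  18 |  21 | ghba
  19 |  15 | ghhaegghba
  20 |  17 | haegghba
  21 |  22 | hba
  22 |   3 | hgffafefcfcfghhaegghba
  23 |  16 | hhaegghba
  24 |   2 | hhgffafefcfcfghhaegghba

SA = [24, 18, 7, 23, 1, 11, 13, 0, 9, 19, 6, 10, 12, 8, 5, 14, 4, 20, 21, 15, 17, 22, 3, 16, 2]
[i] adj suffixes → lcp
  [1] 24/18 → 1 ('a')
  [2] 18/7 → 1 ('a')
  [3] 7/23 → 0 ('')
  [4] 23/1 → 1 ('b')
  [5] 1/11 → 0 ('')
  [6] 11/13 → 2 ('cf')
  [7] 13/0 → 0 ('')
  [8] 0/9 → 0 ('')
  [9] 9/19 → 1 ('e')
  [10] 19/6 → 0 ('')
  [11] 6/10 → 1 ('f')
  [12] 10/12 → 3 ('fcf')
  [13] 12/8 → 1 ('f')
  [14] 8/5 → 1 ('f')
  [15] 5/14 → 1 ('f')
  [16] 14/4 → 0 ('')
  [17] 4/20 → 1 ('g')
  [18] 20/21 → 1 ('g')
  [19] 21/15 → 2 ('gh')
  [20] 15/17 → 0 ('')
  [21] 17/22 → 1 ('h')
  [22] 22/3 → 1 ('h')
  [23] 3/16 → 1 ('h')
  [24] 16/2 → 2 ('hh')

[0, 1, 1, 0, 1, 0, 2, 0, 0, 1, 0, 1, 3, 1, 1, 1, 0, 1, 1, 2, 0, 1, 1, 1, 2]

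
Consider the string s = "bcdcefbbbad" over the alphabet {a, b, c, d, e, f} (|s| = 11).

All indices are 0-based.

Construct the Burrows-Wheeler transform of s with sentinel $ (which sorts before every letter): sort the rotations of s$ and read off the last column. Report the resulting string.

rank  rotation      last
    0  $bcdcefbbbad  d
    1  ad$bcdcefbbb  b
    2  bad$bcdcefbb  b
    3  bbad$bcdcefb  b
    4  bbbad$bcdcef  f
    5  bcdcefbbbad$  $
    6  cdcefbbbad$b  b
    7  cefbbbad$bcd  d
    8  d$bcdcefbbba  a
    9  dcefbbbad$bc  c
   10  efbbbad$bcdc  c
   11  fbbbad$bcdce  e

dbbbf$bdacce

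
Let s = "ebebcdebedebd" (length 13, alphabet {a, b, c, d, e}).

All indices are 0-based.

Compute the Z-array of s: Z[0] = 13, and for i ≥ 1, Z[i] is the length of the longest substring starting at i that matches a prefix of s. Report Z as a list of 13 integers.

Z[0]=13
i=1: outside box; Z[1]=0
i=2: outside box; Z[2]=2 grow→box=[2,4)
i=3: min(r-i=1, Z[1]=0)=0; Z[3]=0
i=4: outside box; Z[4]=0
i=5: outside box; Z[5]=0
i=6: outside box; Z[6]=3 grow→box=[6,9)
i=7: min(r-i=2, Z[1]=0)=0; Z[7]=0
i=8: min(r-i=1, Z[2]=2)=1; Z[8]=1
i=9: outside box; Z[9]=0
i=10: outside box; Z[10]=2 grow→box=[10,12)
i=11: min(r-i=1, Z[1]=0)=0; Z[11]=0
i=12: outside box; Z[12]=0

[13, 0, 2, 0, 0, 0, 3, 0, 1, 0, 2, 0, 0]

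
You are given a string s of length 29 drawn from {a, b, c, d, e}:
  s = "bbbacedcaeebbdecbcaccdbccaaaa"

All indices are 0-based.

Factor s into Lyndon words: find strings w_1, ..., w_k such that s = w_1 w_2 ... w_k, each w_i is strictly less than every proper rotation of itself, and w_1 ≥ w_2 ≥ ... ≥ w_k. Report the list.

["b", "b", "b", "acedcaeebbdecbc", "accdbcc", "a", "a", "a", "a"]

emit factor 1: 'b' (i=0, period=1)
emit factor 2: 'b' (i=1, period=1)
emit factor 3: 'b' (i=2, period=1)
emit factor 4: 'acedcaeebbdecbc' (i=3, period=15)
emit factor 5: 'accdbcc' (i=18, period=7)
emit factor 6: 'a' (i=25, period=1)
emit factor 7: 'a' (i=26, period=1)
emit factor 8: 'a' (i=27, period=1)
emit factor 9: 'a' (i=28, period=1)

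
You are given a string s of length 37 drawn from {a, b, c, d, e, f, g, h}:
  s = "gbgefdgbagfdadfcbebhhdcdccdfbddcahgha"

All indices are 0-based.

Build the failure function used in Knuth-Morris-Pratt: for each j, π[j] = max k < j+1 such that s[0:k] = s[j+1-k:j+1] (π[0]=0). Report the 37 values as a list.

π[0] = 0
j=1 s[j]='b': π[1]=0 (border '')
j=2 s[j]='g': π[2]=1 (border 'g')
j=3 s[j]='e': k: 1→0; π[3]=0 (border '')
j=4 s[j]='f': π[4]=0 (border '')
j=5 s[j]='d': π[5]=0 (border '')
j=6 s[j]='g': π[6]=1 (border 'g')
j=7 s[j]='b': π[7]=2 (border 'gb')
j=8 s[j]='a': k: 2→0; π[8]=0 (border '')
j=9 s[j]='g': π[9]=1 (border 'g')
j=10 s[j]='f': k: 1→0; π[10]=0 (border '')
j=11 s[j]='d': π[11]=0 (border '')
j=12 s[j]='a': π[12]=0 (border '')
j=13 s[j]='d': π[13]=0 (border '')
j=14 s[j]='f': π[14]=0 (border '')
j=15 s[j]='c': π[15]=0 (border '')
j=16 s[j]='b': π[16]=0 (border '')
j=17 s[j]='e': π[17]=0 (border '')
j=18 s[j]='b': π[18]=0 (border '')
j=19 s[j]='h': π[19]=0 (border '')
j=20 s[j]='h': π[20]=0 (border '')
j=21 s[j]='d': π[21]=0 (border '')
j=22 s[j]='c': π[22]=0 (border '')
j=23 s[j]='d': π[23]=0 (border '')
j=24 s[j]='c': π[24]=0 (border '')
j=25 s[j]='c': π[25]=0 (border '')
j=26 s[j]='d': π[26]=0 (border '')
j=27 s[j]='f': π[27]=0 (border '')
j=28 s[j]='b': π[28]=0 (border '')
j=29 s[j]='d': π[29]=0 (border '')
j=30 s[j]='d': π[30]=0 (border '')
j=31 s[j]='c': π[31]=0 (border '')
j=32 s[j]='a': π[32]=0 (border '')
j=33 s[j]='h': π[33]=0 (border '')
j=34 s[j]='g': π[34]=1 (border 'g')
j=35 s[j]='h': k: 1→0; π[35]=0 (border '')
j=36 s[j]='a': π[36]=0 (border '')

[0, 0, 1, 0, 0, 0, 1, 2, 0, 1, 0, 0, 0, 0, 0, 0, 0, 0, 0, 0, 0, 0, 0, 0, 0, 0, 0, 0, 0, 0, 0, 0, 0, 0, 1, 0, 0]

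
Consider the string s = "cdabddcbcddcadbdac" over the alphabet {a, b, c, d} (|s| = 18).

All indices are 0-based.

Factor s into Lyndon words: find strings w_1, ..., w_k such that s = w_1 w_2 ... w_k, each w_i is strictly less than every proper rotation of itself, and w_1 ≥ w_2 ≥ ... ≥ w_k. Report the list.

emit factor 1: 'cd' (i=0, period=2)
emit factor 2: 'abddcbcddcadbdac' (i=2, period=16)

["cd", "abddcbcddcadbdac"]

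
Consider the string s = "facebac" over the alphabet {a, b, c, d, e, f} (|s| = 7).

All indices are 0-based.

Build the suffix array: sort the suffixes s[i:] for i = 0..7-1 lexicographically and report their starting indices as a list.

[5, 1, 4, 6, 2, 3, 0]

rank→(start, suffix):
  0 → (5, 'ac')
  1 → (1, 'acebac')
  2 → (4, 'bac')
  3 → (6, 'c')
  4 → (2, 'cebac')
  5 → (3, 'ebac')
  6 → (0, 'facebac')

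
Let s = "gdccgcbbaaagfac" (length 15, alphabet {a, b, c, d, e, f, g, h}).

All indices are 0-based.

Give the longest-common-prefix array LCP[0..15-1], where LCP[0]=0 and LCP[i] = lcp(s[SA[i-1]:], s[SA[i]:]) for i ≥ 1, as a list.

[0, 2, 1, 1, 0, 1, 0, 1, 1, 1, 0, 0, 0, 1, 1]

rank→(start, suffix):
  0 → (8, 'aaagfac')
  1 → (9, 'aagfac')
  2 → (13, 'ac')
  3 → (10, 'agfac')
  4 → (7, 'baaagfac')
  5 → (6, 'bbaaagfac')
  6 → (14, 'c')
  7 → (5, 'cbbaaagfac')
  8 → (2, 'ccgcbbaaagfac')
  9 → (3, 'cgcbbaaagfac')
  10 → (1, 'dccgcbbaaagfac')
  11 → (12, 'fac')
  12 → (4, 'gcbbaaagfac')
  13 → (0, 'gdccgcbbaaagfac')
  14 → (11, 'gfac')

SA = [8, 9, 13, 10, 7, 6, 14, 5, 2, 3, 1, 12, 4, 0, 11]
[i] adj suffixes → lcp
  [1] 8/9 → 2 ('aa')
  [2] 9/13 → 1 ('a')
  [3] 13/10 → 1 ('a')
  [4] 10/7 → 0 ('')
  [5] 7/6 → 1 ('b')
  [6] 6/14 → 0 ('')
  [7] 14/5 → 1 ('c')
  [8] 5/2 → 1 ('c')
  [9] 2/3 → 1 ('c')
  [10] 3/1 → 0 ('')
  [11] 1/12 → 0 ('')
  [12] 12/4 → 0 ('')
  [13] 4/0 → 1 ('g')
  [14] 0/11 → 1 ('g')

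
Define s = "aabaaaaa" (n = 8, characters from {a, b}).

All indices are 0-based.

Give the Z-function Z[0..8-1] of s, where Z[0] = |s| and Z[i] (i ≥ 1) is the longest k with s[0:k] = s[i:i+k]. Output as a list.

[8, 1, 0, 2, 2, 2, 2, 1]

Z[0]=8
i=1: fresh scan; Z[1]=1 extend→box=[1,2)
i=2: fresh scan; Z[2]=0
i=3: fresh scan; Z[3]=2 extend→box=[3,5)
i=4: min(r-i=1, Z[1]=1)=1; Z[4]=2 extend→box=[4,6)
i=5: min(r-i=1, Z[1]=1)=1; Z[5]=2 extend→box=[5,7)
i=6: min(r-i=1, Z[1]=1)=1; Z[6]=2 extend→box=[6,8)
i=7: min(r-i=1, Z[1]=1)=1; Z[7]=1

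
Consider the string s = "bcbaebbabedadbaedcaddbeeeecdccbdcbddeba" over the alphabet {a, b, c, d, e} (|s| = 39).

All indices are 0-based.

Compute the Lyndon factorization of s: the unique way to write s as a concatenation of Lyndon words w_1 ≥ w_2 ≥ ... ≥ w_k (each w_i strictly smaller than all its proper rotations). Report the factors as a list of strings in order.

emit factor 1: 'bc' (i=0, period=2)
emit factor 2: 'b' (i=2, period=1)
emit factor 3: 'aebb' (i=3, period=4)
emit factor 4: 'abedadbaedcaddbeeeecdccbdcbddeb' (i=7, period=31)
emit factor 5: 'a' (i=38, period=1)

["bc", "b", "aebb", "abedadbaedcaddbeeeecdccbdcbddeb", "a"]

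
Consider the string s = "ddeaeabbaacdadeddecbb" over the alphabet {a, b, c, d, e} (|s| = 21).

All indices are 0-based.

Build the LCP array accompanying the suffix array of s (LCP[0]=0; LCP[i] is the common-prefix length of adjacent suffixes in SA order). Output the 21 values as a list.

sorted suffixes:
  #0 SA[0]=8  'aacdadeddecbb'
  #1 SA[1]=5  'abbaacdadeddecbb'
  #2 SA[2]=9  'acdadeddecbb'
  #3 SA[3]=12  'adeddecbb'
  #4 SA[4]=3  'aeabbaacdadeddecbb'
  #5 SA[5]=20  'b'
  #6 SA[6]=7  'baacdadeddecbb'
  #7 SA[7]=19  'bb'
  #8 SA[8]=6  'bbaacdadeddecbb'
  #9 SA[9]=18  'cbb'
  #10 SA[10]=10  'cdadeddecbb'
  #11 SA[11]=11  'dadeddecbb'
  #12 SA[12]=0  'ddeaeabbaacdadeddecbb'
  #13 SA[13]=15  'ddecbb'
  #14 SA[14]=1  'deaeabbaacdadeddecbb'
  #15 SA[15]=16  'decbb'
  #16 SA[16]=13  'deddecbb'
  #17 SA[17]=4  'eabbaacdadeddecbb'
  #18 SA[18]=2  'eaeabbaacdadeddecbb'
  #19 SA[19]=17  'ecbb'
  #20 SA[20]=14  'eddecbb'

SA = [8, 5, 9, 12, 3, 20, 7, 19, 6, 18, 10, 11, 0, 15, 1, 16, 13, 4, 2, 17, 14]
rank  pair      lcp
   1  s[8:],s[5:]  1  'a'
   2  s[5:],s[9:]  1  'a'
   3  s[9:],s[12:]  1  'a'
   4  s[12:],s[3:]  1  'a'
   5  s[3:],s[20:]  0  ''
   6  s[20:],s[7:]  1  'b'
   7  s[7:],s[19:]  1  'b'
   8  s[19:],s[6:]  2  'bb'
   9  s[6:],s[18:]  0  ''
  10  s[18:],s[10:]  1  'c'
  11  s[10:],s[11:]  0  ''
  12  s[11:],s[0:]  1  'd'
  13  s[0:],s[15:]  3  'dde'
  14  s[15:],s[1:]  1  'd'
  15  s[1:],s[16:]  2  'de'
  16  s[16:],s[13:]  2  'de'
  17  s[13:],s[4:]  0  ''
  18  s[4:],s[2:]  2  'ea'
  19  s[2:],s[17:]  1  'e'
  20  s[17:],s[14:]  1  'e'

[0, 1, 1, 1, 1, 0, 1, 1, 2, 0, 1, 0, 1, 3, 1, 2, 2, 0, 2, 1, 1]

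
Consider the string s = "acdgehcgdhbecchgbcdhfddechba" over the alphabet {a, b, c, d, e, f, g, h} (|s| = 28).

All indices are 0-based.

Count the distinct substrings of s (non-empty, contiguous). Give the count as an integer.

381

rank→(start, suffix):
  0 → (27, 'a')
  1 → (0, 'acdgehcgdhbecchgbcdhfddechba')
  2 → (26, 'ba')
  3 → (16, 'bcdhfddechba')
  4 → (10, 'becchgbcdhfddechba')
  5 → (12, 'cchgbcdhfddechba')
  6 → (1, 'cdgehcgdhbecchgbcdhfddechba')
  7 → (17, 'cdhfddechba')
  8 → (6, 'cgdhbecchgbcdhfddechba')
  9 → (24, 'chba')
  10 → (13, 'chgbcdhfddechba')
  11 → (21, 'ddechba')
  12 → (22, 'dechba')
  13 → (2, 'dgehcgdhbecchgbcdhfddechba')
  14 → (8, 'dhbecchgbcdhfddechba')
  15 → (18, 'dhfddechba')
  16 → (11, 'ecchgbcdhfddechba')
  17 → (23, 'echba')
  18 → (4, 'ehcgdhbecchgbcdhfddechba')
  19 → (20, 'fddechba')
  20 → (15, 'gbcdhfddechba')
  21 → (7, 'gdhbecchgbcdhfddechba')
  22 → (3, 'gehcgdhbecchgbcdhfddechba')
  23 → (25, 'hba')
  24 → (9, 'hbecchgbcdhfddechba')
  25 → (5, 'hcgdhbecchgbcdhfddechba')
  26 → (19, 'hfddechba')
  27 → (14, 'hgbcdhfddechba')

SA = [27, 0, 26, 16, 10, 12, 1, 17, 6, 24, 13, 21, 22, 2, 8, 18, 11, 23, 4, 20, 15, 7, 3, 25, 9, 5, 19, 14]
rank  pair      lcp
   1  s[27:],s[0:]  1  'a'
   2  s[0:],s[26:]  0  ''
   3  s[26:],s[16:]  1  'b'
   4  s[16:],s[10:]  1  'b'
   5  s[10:],s[12:]  0  ''
   6  s[12:],s[1:]  1  'c'
   7  s[1:],s[17:]  2  'cd'
   8  s[17:],s[6:]  1  'c'
   9  s[6:],s[24:]  1  'c'
  10  s[24:],s[13:]  2  'ch'
  11  s[13:],s[21:]  0  ''
  12  s[21:],s[22:]  1  'd'
  13  s[22:],s[2:]  1  'd'
  14  s[2:],s[8:]  1  'd'
  15  s[8:],s[18:]  2  'dh'
  16  s[18:],s[11:]  0  ''
  17  s[11:],s[23:]  2  'ec'
  18  s[23:],s[4:]  1  'e'
  19  s[4:],s[20:]  0  ''
  20  s[20:],s[15:]  0  ''
  21  s[15:],s[7:]  1  'g'
  22  s[7:],s[3:]  1  'g'
  23  s[3:],s[25:]  0  ''
  24  s[25:],s[9:]  2  'hb'
  25  s[9:],s[5:]  1  'h'
  26  s[5:],s[19:]  1  'h'
  27  s[19:],s[14:]  1  'h'

n(n+1)/2 = 28·29/2 = 406
Σ LCP = 0 + 1 + 0 + 1 + 1 + 0 + 1 + 2 + 1 + 1 + 2 + 0 + 1 + 1 + 1 + 2 + 0 + 2 + 1 + 0 + 0 + 1 + 1 + 0 + 2 + 1 + 1 + 1 = 25
distinct = 406 − 25 = 381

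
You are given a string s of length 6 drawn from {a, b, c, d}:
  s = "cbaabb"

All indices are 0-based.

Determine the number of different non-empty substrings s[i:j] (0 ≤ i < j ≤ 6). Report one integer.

rank→(start, suffix):
  0 → (2, 'aabb')
  1 → (3, 'abb')
  2 → (5, 'b')
  3 → (1, 'baabb')
  4 → (4, 'bb')
  5 → (0, 'cbaabb')

SA = [2, 3, 5, 1, 4, 0]
[i] adj suffixes → lcp
  [1] 2/3 → 1 ('a')
  [2] 3/5 → 0 ('')
  [3] 5/1 → 1 ('b')
  [4] 1/4 → 1 ('b')
  [5] 4/0 → 0 ('')

n(n+1)/2 = 6·7/2 = 21
Σ LCP = 0 + 1 + 0 + 1 + 1 + 0 = 3
distinct = 21 − 3 = 18

18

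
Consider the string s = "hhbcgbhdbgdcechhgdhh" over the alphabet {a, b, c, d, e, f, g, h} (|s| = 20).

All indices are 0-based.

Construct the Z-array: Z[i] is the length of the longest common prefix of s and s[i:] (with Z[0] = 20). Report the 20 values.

Z[0]=20
i=1: outside box; Z[1]=1 scan→box=[1,2)
i=2: outside box; Z[2]=0
i=3: outside box; Z[3]=0
i=4: outside box; Z[4]=0
i=5: outside box; Z[5]=0
i=6: outside box; Z[6]=1 scan→box=[6,7)
i=7: outside box; Z[7]=0
i=8: outside box; Z[8]=0
i=9: outside box; Z[9]=0
i=10: outside box; Z[10]=0
i=11: outside box; Z[11]=0
i=12: outside box; Z[12]=0
i=13: outside box; Z[13]=0
i=14: outside box; Z[14]=2 scan→box=[14,16)
i=15: min(r-i=1, Z[1]=1)=1; Z[15]=1
i=16: outside box; Z[16]=0
i=17: outside box; Z[17]=0
i=18: outside box; Z[18]=2 scan→box=[18,20)
i=19: min(r-i=1, Z[1]=1)=1; Z[19]=1

[20, 1, 0, 0, 0, 0, 1, 0, 0, 0, 0, 0, 0, 0, 2, 1, 0, 0, 2, 1]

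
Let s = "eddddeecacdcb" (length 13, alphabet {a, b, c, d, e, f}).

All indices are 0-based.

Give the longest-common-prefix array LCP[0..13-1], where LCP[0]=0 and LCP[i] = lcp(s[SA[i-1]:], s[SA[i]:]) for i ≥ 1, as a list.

[0, 0, 0, 1, 1, 0, 1, 3, 2, 1, 0, 1, 1]

sorted suffixes:
  #0 SA[0]=8  'acdcb'
  #1 SA[1]=12  'b'
  #2 SA[2]=7  'cacdcb'
  #3 SA[3]=11  'cb'
  #4 SA[4]=9  'cdcb'
  #5 SA[5]=10  'dcb'
  #6 SA[6]=1  'ddddeecacdcb'
  #7 SA[7]=2  'dddeecacdcb'
  #8 SA[8]=3  'ddeecacdcb'
  #9 SA[9]=4  'deecacdcb'
  #10 SA[10]=6  'ecacdcb'
  #11 SA[11]=0  'eddddeecacdcb'
  #12 SA[12]=5  'eecacdcb'

SA = [8, 12, 7, 11, 9, 10, 1, 2, 3, 4, 6, 0, 5]
rank  pair      lcp
   1  s[8:],s[12:]  0  ''
   2  s[12:],s[7:]  0  ''
   3  s[7:],s[11:]  1  'c'
   4  s[11:],s[9:]  1  'c'
   5  s[9:],s[10:]  0  ''
   6  s[10:],s[1:]  1  'd'
   7  s[1:],s[2:]  3  'ddd'
   8  s[2:],s[3:]  2  'dd'
   9  s[3:],s[4:]  1  'd'
  10  s[4:],s[6:]  0  ''
  11  s[6:],s[0:]  1  'e'
  12  s[0:],s[5:]  1  'e'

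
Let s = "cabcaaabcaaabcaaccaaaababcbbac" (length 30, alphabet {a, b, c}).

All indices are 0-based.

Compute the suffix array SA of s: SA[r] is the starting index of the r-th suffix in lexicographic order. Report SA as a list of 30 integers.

rank | idx | suffix
   0 |  18 | aaaababcbbac
   1 |  19 | aaababcbbac
   2 |   4 | aaabcaaabcaaccaaaababcbbac
   3 |   9 | aaabcaaccaaaababcbbac
   4 |  20 | aababcbbac
   5 |   5 | aabcaaabcaaccaaaababcbbac
   6 |  10 | aabcaaccaaaababcbbac
   7 |  14 | aaccaaaababcbbac
   8 |  21 | ababcbbac
   9 |   1 | abcaaabcaaabcaaccaaaababcbbac
  10 |   6 | abcaaabcaaccaaaababcbbac
  11 |  11 | abcaaccaaaababcbbac
  12 |  23 | abcbbac
  13 |  28 | ac
  14 |  15 | accaaaababcbbac
  15 |  22 | babcbbac
  16 |  27 | bac
  17 |  26 | bbac
  18 |   2 | bcaaabcaaabcaaccaaaababcbbac
  19 |   7 | bcaaabcaaccaaaababcbbac
  20 |  12 | bcaaccaaaababcbbac
  21 |  24 | bcbbac
  22 |  29 | c
  23 |  17 | caaaababcbbac
  24 |   3 | caaabcaaabcaaccaaaababcbbac
  25 |   8 | caaabcaaccaaaababcbbac
  26 |  13 | caaccaaaababcbbac
  27 |   0 | cabcaaabcaaabcaaccaaaababcbbac
  28 |  25 | cbbac
  29 |  16 | ccaaaababcbbac

[18, 19, 4, 9, 20, 5, 10, 14, 21, 1, 6, 11, 23, 28, 15, 22, 27, 26, 2, 7, 12, 24, 29, 17, 3, 8, 13, 0, 25, 16]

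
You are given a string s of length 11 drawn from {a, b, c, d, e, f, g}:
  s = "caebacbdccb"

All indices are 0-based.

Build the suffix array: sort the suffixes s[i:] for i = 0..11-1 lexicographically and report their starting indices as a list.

[4, 1, 10, 3, 6, 0, 9, 5, 8, 7, 2]

rank | idx | suffix
   0 |   4 | acbdccb
   1 |   1 | aebacbdccb
   2 |  10 | b
   3 |   3 | bacbdccb
   4 |   6 | bdccb
   5 |   0 | caebacbdccb
   6 |   9 | cb
   7 |   5 | cbdccb
   8 |   8 | ccb
   9 |   7 | dccb
  10 |   2 | ebacbdccb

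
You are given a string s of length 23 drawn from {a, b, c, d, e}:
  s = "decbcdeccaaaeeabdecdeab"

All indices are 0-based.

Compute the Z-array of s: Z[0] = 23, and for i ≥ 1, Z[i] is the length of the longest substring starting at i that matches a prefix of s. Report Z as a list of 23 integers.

[23, 0, 0, 0, 0, 3, 0, 0, 0, 0, 0, 0, 0, 0, 0, 0, 3, 0, 0, 2, 0, 0, 0]

Z[0]=23
i=1: i≥r, start 0; Z[1]=0
i=2: i≥r, start 0; Z[2]=0
i=3: i≥r, start 0; Z[3]=0
i=4: i≥r, start 0; Z[4]=0
i=5: i≥r, start 0; Z[5]=3 grow→box=[5,8)
i=6: min(r-i=2, Z[1]=0)=0; Z[6]=0
i=7: min(r-i=1, Z[2]=0)=0; Z[7]=0
i=8: i≥r, start 0; Z[8]=0
i=9: i≥r, start 0; Z[9]=0
i=10: i≥r, start 0; Z[10]=0
i=11: i≥r, start 0; Z[11]=0
i=12: i≥r, start 0; Z[12]=0
i=13: i≥r, start 0; Z[13]=0
i=14: i≥r, start 0; Z[14]=0
i=15: i≥r, start 0; Z[15]=0
i=16: i≥r, start 0; Z[16]=3 grow→box=[16,19)
i=17: min(r-i=2, Z[1]=0)=0; Z[17]=0
i=18: min(r-i=1, Z[2]=0)=0; Z[18]=0
i=19: i≥r, start 0; Z[19]=2 grow→box=[19,21)
i=20: min(r-i=1, Z[1]=0)=0; Z[20]=0
i=21: i≥r, start 0; Z[21]=0
i=22: i≥r, start 0; Z[22]=0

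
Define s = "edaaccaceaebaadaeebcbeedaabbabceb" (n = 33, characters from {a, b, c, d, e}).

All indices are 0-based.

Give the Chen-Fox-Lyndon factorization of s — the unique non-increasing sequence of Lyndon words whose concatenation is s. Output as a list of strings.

emit factor 1: 'e' (i=0, period=1)
emit factor 2: 'd' (i=1, period=1)
emit factor 3: 'aaccaceaebaadaeebcbeed' (i=2, period=22)
emit factor 4: 'aabbabceb' (i=24, period=9)

["e", "d", "aaccaceaebaadaeebcbeed", "aabbabceb"]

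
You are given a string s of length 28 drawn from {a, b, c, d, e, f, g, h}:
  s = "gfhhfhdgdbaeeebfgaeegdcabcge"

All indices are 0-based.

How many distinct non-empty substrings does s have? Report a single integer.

rank→(start, suffix):
  0 → (23, 'abcge')
  1 → (10, 'aeeebfgaeegdcabcge')
  2 → (17, 'aeegdcabcge')
  3 → (9, 'baeeebfgaeegdcabcge')
  4 → (24, 'bcge')
  5 → (14, 'bfgaeegdcabcge')
  6 → (22, 'cabcge')
  7 → (25, 'cge')
  8 → (8, 'dbaeeebfgaeegdcabcge')
  9 → (21, 'dcabcge')
  10 → (6, 'dgdbaeeebfgaeegdcabcge')
  11 → (27, 'e')
  12 → (13, 'ebfgaeegdcabcge')
  13 → (12, 'eebfgaeegdcabcge')
  14 → (11, 'eeebfgaeegdcabcge')
  15 → (18, 'eegdcabcge')
  16 → (19, 'egdcabcge')
  17 → (15, 'fgaeegdcabcge')
  18 → (4, 'fhdgdbaeeebfgaeegdcabcge')
  19 → (1, 'fhhfhdgdbaeeebfgaeegdcabcge')
  20 → (16, 'gaeegdcabcge')
  21 → (7, 'gdbaeeebfgaeegdcabcge')
  22 → (20, 'gdcabcge')
  23 → (26, 'ge')
  24 → (0, 'gfhhfhdgdbaeeebfgaeegdcabcge')
  25 → (5, 'hdgdbaeeebfgaeegdcabcge')
  26 → (3, 'hfhdgdbaeeebfgaeegdcabcge')
  27 → (2, 'hhfhdgdbaeeebfgaeegdcabcge')

SA = [23, 10, 17, 9, 24, 14, 22, 25, 8, 21, 6, 27, 13, 12, 11, 18, 19, 15, 4, 1, 16, 7, 20, 26, 0, 5, 3, 2]
rank  pair      lcp
   1  s[23:],s[10:]  1  'a'
   2  s[10:],s[17:]  3  'aee'
   3  s[17:],s[9:]  0  ''
   4  s[9:],s[24:]  1  'b'
   5  s[24:],s[14:]  1  'b'
   6  s[14:],s[22:]  0  ''
   7  s[22:],s[25:]  1  'c'
   8  s[25:],s[8:]  0  ''
   9  s[8:],s[21:]  1  'd'
  10  s[21:],s[6:]  1  'd'
  11  s[6:],s[27:]  0  ''
  12  s[27:],s[13:]  1  'e'
  13  s[13:],s[12:]  1  'e'
  14  s[12:],s[11:]  2  'ee'
  15  s[11:],s[18:]  2  'ee'
  16  s[18:],s[19:]  1  'e'
  17  s[19:],s[15:]  0  ''
  18  s[15:],s[4:]  1  'f'
  19  s[4:],s[1:]  2  'fh'
  20  s[1:],s[16:]  0  ''
  21  s[16:],s[7:]  1  'g'
  22  s[7:],s[20:]  2  'gd'
  23  s[20:],s[26:]  1  'g'
  24  s[26:],s[0:]  1  'g'
  25  s[0:],s[5:]  0  ''
  26  s[5:],s[3:]  1  'h'
  27  s[3:],s[2:]  1  'h'

n(n+1)/2 = 28·29/2 = 406
Σ LCP = 0 + 1 + 3 + 0 + 1 + 1 + 0 + 1 + 0 + 1 + 1 + 0 + 1 + 1 + 2 + 2 + 1 + 0 + 1 + 2 + 0 + 1 + 2 + 1 + 1 + 0 + 1 + 1 = 26
distinct = 406 − 26 = 380

380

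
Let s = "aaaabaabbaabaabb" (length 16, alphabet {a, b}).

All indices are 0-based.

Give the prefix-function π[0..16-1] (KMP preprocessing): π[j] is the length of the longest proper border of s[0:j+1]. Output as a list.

π[0] = 0
j=1 s[j]='a': π[1]=1 (border 'a')
j=2 s[j]='a': π[2]=2 (border 'aa')
j=3 s[j]='a': π[3]=3 (border 'aaa')
j=4 s[j]='b': k: 3→2→1→0; π[4]=0 (border '')
j=5 s[j]='a': π[5]=1 (border 'a')
j=6 s[j]='a': π[6]=2 (border 'aa')
j=7 s[j]='b': k: 2→1→0; π[7]=0 (border '')
j=8 s[j]='b': π[8]=0 (border '')
j=9 s[j]='a': π[9]=1 (border 'a')
j=10 s[j]='a': π[10]=2 (border 'aa')
j=11 s[j]='b': k: 2→1→0; π[11]=0 (border '')
j=12 s[j]='a': π[12]=1 (border 'a')
j=13 s[j]='a': π[13]=2 (border 'aa')
j=14 s[j]='b': k: 2→1→0; π[14]=0 (border '')
j=15 s[j]='b': π[15]=0 (border '')

[0, 1, 2, 3, 0, 1, 2, 0, 0, 1, 2, 0, 1, 2, 0, 0]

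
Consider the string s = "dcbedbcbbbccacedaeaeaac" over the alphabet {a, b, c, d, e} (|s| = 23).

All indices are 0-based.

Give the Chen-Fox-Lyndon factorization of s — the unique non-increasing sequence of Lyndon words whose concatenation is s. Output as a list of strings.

["d", "c", "bed", "bc", "bbbcc", "acedaeae", "aac"]

emit factor 1: 'd' (i=0, period=1)
emit factor 2: 'c' (i=1, period=1)
emit factor 3: 'bed' (i=2, period=3)
emit factor 4: 'bc' (i=5, period=2)
emit factor 5: 'bbbcc' (i=7, period=5)
emit factor 6: 'acedaeae' (i=12, period=8)
emit factor 7: 'aac' (i=20, period=3)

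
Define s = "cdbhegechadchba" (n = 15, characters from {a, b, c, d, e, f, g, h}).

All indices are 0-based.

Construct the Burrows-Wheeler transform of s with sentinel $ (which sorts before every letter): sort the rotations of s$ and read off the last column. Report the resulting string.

abhhd$edcagheccb

rank  rotation          last
    0  $cdbhegechadchba  a
    1  a$cdbhegechadchb  b
    2  adchba$cdbhegech  h
    3  ba$cdbhegechadch  h
    4  bhegechadchba$cd  d
    5  cdbhegechadchba$  $
    6  chadchba$cdbhege  e
    7  chba$cdbhegechad  d
    8  dbhegechadchba$c  c
    9  dchba$cdbhegecha  a
   10  echadchba$cdbheg  g
   11  egechadchba$cdbh  h
   12  gechadchba$cdbhe  e
   13  hadchba$cdbhegec  c
   14  hba$cdbhegechadc  c
   15  hegechadchba$cdb  b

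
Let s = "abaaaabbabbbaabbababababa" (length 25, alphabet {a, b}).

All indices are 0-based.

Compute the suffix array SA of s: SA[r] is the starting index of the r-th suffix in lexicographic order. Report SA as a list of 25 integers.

[24, 2, 3, 12, 4, 22, 0, 20, 18, 16, 13, 5, 8, 23, 1, 11, 21, 19, 17, 15, 7, 10, 14, 6, 9]

rank→(start, suffix):
  0 → (24, 'a')
  1 → (2, 'aaaabbabbbaabbababababa')
  2 → (3, 'aaabbabbbaabbababababa')
  3 → (12, 'aabbababababa')
  4 → (4, 'aabbabbbaabbababababa')
  5 → (22, 'aba')
  6 → (0, 'abaaaabbabbbaabbababababa')
  7 → (20, 'ababa')
  8 → (18, 'abababa')
  9 → (16, 'ababababa')
  10 → (13, 'abbababababa')
  11 → (5, 'abbabbbaabbababababa')
  12 → (8, 'abbbaabbababababa')
  13 → (23, 'ba')
  14 → (1, 'baaaabbabbbaabbababababa')
  15 → (11, 'baabbababababa')
  16 → (21, 'baba')
  17 → (19, 'bababa')
  18 → (17, 'babababa')
  19 → (15, 'bababababa')
  20 → (7, 'babbbaabbababababa')
  21 → (10, 'bbaabbababababa')
  22 → (14, 'bbababababa')
  23 → (6, 'bbabbbaabbababababa')
  24 → (9, 'bbbaabbababababa')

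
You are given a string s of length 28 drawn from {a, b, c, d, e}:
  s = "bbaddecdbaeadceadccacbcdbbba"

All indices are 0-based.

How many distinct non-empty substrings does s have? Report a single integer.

368

sorted suffixes:
  #0 SA[0]=27  'a'
  #1 SA[1]=19  'acbcdbbba'
  #2 SA[2]=15  'adccacbcdbbba'
  #3 SA[3]=11  'adceadccacbcdbbba'
  #4 SA[4]=2  'addecdbaeadceadccacbcdbbba'
  #5 SA[5]=9  'aeadceadccacbcdbbba'
  #6 SA[6]=26  'ba'
  #7 SA[7]=1  'baddecdbaeadceadccacbcdbbba'
  #8 SA[8]=8  'baeadceadccacbcdbbba'
  #9 SA[9]=25  'bba'
  #10 SA[10]=0  'bbaddecdbaeadceadccacbcdbbba'
  #11 SA[11]=24  'bbba'
  #12 SA[12]=21  'bcdbbba'
  #13 SA[13]=18  'cacbcdbbba'
  #14 SA[14]=20  'cbcdbbba'
  #15 SA[15]=17  'ccacbcdbbba'
  #16 SA[16]=6  'cdbaeadceadccacbcdbbba'
  #17 SA[17]=22  'cdbbba'
  #18 SA[18]=13  'ceadccacbcdbbba'
  #19 SA[19]=7  'dbaeadceadccacbcdbbba'
  #20 SA[20]=23  'dbbba'
  #21 SA[21]=16  'dccacbcdbbba'
  #22 SA[22]=12  'dceadccacbcdbbba'
  #23 SA[23]=3  'ddecdbaeadceadccacbcdbbba'
  #24 SA[24]=4  'decdbaeadceadccacbcdbbba'
  #25 SA[25]=14  'eadccacbcdbbba'
  #26 SA[26]=10  'eadceadccacbcdbbba'
  #27 SA[27]=5  'ecdbaeadceadccacbcdbbba'

SA = [27, 19, 15, 11, 2, 9, 26, 1, 8, 25, 0, 24, 21, 18, 20, 17, 6, 22, 13, 7, 23, 16, 12, 3, 4, 14, 10, 5]
[i] adj suffixes → lcp
  [1] 27/19 → 1 ('a')
  [2] 19/15 → 1 ('a')
  [3] 15/11 → 3 ('adc')
  [4] 11/2 → 2 ('ad')
  [5] 2/9 → 1 ('a')
  [6] 9/26 → 0 ('')
  [7] 26/1 → 2 ('ba')
  [8] 1/8 → 2 ('ba')
  [9] 8/25 → 1 ('b')
  [10] 25/0 → 3 ('bba')
  [11] 0/24 → 2 ('bb')
  [12] 24/21 → 1 ('b')
  [13] 21/18 → 0 ('')
  [14] 18/20 → 1 ('c')
  [15] 20/17 → 1 ('c')
  [16] 17/6 → 1 ('c')
  [17] 6/22 → 3 ('cdb')
  [18] 22/13 → 1 ('c')
  [19] 13/7 → 0 ('')
  [20] 7/23 → 2 ('db')
  [21] 23/16 → 1 ('d')
  [22] 16/12 → 2 ('dc')
  [23] 12/3 → 1 ('d')
  [24] 3/4 → 1 ('d')
  [25] 4/14 → 0 ('')
  [26] 14/10 → 4 ('eadc')
  [27] 10/5 → 1 ('e')

n(n+1)/2 = 28·29/2 = 406
Σ LCP = 0 + 1 + 1 + 3 + 2 + 1 + 0 + 2 + 2 + 1 + 3 + 2 + 1 + 0 + 1 + 1 + 1 + 3 + 1 + 0 + 2 + 1 + 2 + 1 + 1 + 0 + 4 + 1 = 38
distinct = 406 − 38 = 368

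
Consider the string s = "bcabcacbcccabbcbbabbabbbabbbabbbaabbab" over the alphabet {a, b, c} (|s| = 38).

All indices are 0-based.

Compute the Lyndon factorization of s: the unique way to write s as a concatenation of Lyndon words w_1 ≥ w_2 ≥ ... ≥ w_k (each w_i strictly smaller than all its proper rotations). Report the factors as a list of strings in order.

["bc", "abcacbccc", "abbcbb", "abbabbbabbbabbb", "aabbab"]

emit factor 1: 'bc' (i=0, period=2)
emit factor 2: 'abcacbccc' (i=2, period=9)
emit factor 3: 'abbcbb' (i=11, period=6)
emit factor 4: 'abbabbbabbbabbb' (i=17, period=15)
emit factor 5: 'aabbab' (i=32, period=6)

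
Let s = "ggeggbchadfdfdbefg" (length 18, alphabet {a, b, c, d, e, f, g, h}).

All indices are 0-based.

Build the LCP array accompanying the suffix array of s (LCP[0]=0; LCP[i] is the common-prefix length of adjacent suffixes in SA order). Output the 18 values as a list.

[0, 0, 1, 0, 0, 1, 3, 0, 1, 0, 2, 1, 0, 1, 1, 1, 2, 0]

rank→(start, suffix):
  0 → (8, 'adfdfdbefg')
  1 → (5, 'bchadfdfdbefg')
  2 → (14, 'befg')
  3 → (6, 'chadfdfdbefg')
  4 → (13, 'dbefg')
  5 → (11, 'dfdbefg')
  6 → (9, 'dfdfdbefg')
  7 → (15, 'efg')
  8 → (2, 'eggbchadfdfdbefg')
  9 → (12, 'fdbefg')
  10 → (10, 'fdfdbefg')
  11 → (16, 'fg')
  12 → (17, 'g')
  13 → (4, 'gbchadfdfdbefg')
  14 → (1, 'geggbchadfdfdbefg')
  15 → (3, 'ggbchadfdfdbefg')
  16 → (0, 'ggeggbchadfdfdbefg')
  17 → (7, 'hadfdfdbefg')

SA = [8, 5, 14, 6, 13, 11, 9, 15, 2, 12, 10, 16, 17, 4, 1, 3, 0, 7]
rank  pair      lcp
   1  s[8:],s[5:]  0  ''
   2  s[5:],s[14:]  1  'b'
   3  s[14:],s[6:]  0  ''
   4  s[6:],s[13:]  0  ''
   5  s[13:],s[11:]  1  'd'
   6  s[11:],s[9:]  3  'dfd'
   7  s[9:],s[15:]  0  ''
   8  s[15:],s[2:]  1  'e'
   9  s[2:],s[12:]  0  ''
  10  s[12:],s[10:]  2  'fd'
  11  s[10:],s[16:]  1  'f'
  12  s[16:],s[17:]  0  ''
  13  s[17:],s[4:]  1  'g'
  14  s[4:],s[1:]  1  'g'
  15  s[1:],s[3:]  1  'g'
  16  s[3:],s[0:]  2  'gg'
  17  s[0:],s[7:]  0  ''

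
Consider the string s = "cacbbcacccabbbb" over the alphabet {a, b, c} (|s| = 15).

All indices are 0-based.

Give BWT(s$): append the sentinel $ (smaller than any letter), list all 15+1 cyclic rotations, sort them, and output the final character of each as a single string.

rank  rotation          last
    0  $cacbbcacccabbbb  b
    1  abbbb$cacbbcaccc  c
    2  acbbcacccabbbb$c  c
    3  acccabbbb$cacbbc  c
    4  b$cacbbcacccabbb  b
    5  bb$cacbbcacccabb  b
    6  bbb$cacbbcacccab  b
    7  bbbb$cacbbcaccca  a
    8  bbcacccabbbb$cac  c
    9  bcacccabbbb$cacb  b
   10  cabbbb$cacbbcacc  c
   11  cacbbcacccabbbb$  $
   12  cacccabbbb$cacbb  b
   13  cbbcacccabbbb$ca  a
   14  ccabbbb$cacbbcac  c
   15  cccabbbb$cacbbca  a

bcccbbbacbc$baca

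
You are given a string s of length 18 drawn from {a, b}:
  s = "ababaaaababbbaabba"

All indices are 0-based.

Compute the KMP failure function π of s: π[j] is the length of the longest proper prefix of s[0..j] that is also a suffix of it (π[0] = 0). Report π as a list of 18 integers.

[0, 0, 1, 2, 3, 1, 1, 1, 2, 3, 4, 0, 0, 1, 1, 2, 0, 1]

π[0] = 0
j=1 s[j]='b': π[1]=0 (border '')
j=2 s[j]='a': π[2]=1 (border 'a')
j=3 s[j]='b': π[3]=2 (border 'ab')
j=4 s[j]='a': π[4]=3 (border 'aba')
j=5 s[j]='a': k: 3→1→0; π[5]=1 (border 'a')
j=6 s[j]='a': k: 1→0; π[6]=1 (border 'a')
j=7 s[j]='a': k: 1→0; π[7]=1 (border 'a')
j=8 s[j]='b': π[8]=2 (border 'ab')
j=9 s[j]='a': π[9]=3 (border 'aba')
j=10 s[j]='b': π[10]=4 (border 'abab')
j=11 s[j]='b': k: 4→2→0; π[11]=0 (border '')
j=12 s[j]='b': π[12]=0 (border '')
j=13 s[j]='a': π[13]=1 (border 'a')
j=14 s[j]='a': k: 1→0; π[14]=1 (border 'a')
j=15 s[j]='b': π[15]=2 (border 'ab')
j=16 s[j]='b': k: 2→0; π[16]=0 (border '')
j=17 s[j]='a': π[17]=1 (border 'a')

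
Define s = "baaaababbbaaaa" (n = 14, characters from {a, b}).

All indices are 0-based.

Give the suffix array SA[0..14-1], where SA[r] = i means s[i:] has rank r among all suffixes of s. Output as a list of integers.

[13, 12, 11, 10, 1, 2, 3, 4, 6, 9, 0, 5, 8, 7]

sorted suffixes:
  #0 SA[0]=13  'a'
  #1 SA[1]=12  'aa'
  #2 SA[2]=11  'aaa'
  #3 SA[3]=10  'aaaa'
  #4 SA[4]=1  'aaaababbbaaaa'
  #5 SA[5]=2  'aaababbbaaaa'
  #6 SA[6]=3  'aababbbaaaa'
  #7 SA[7]=4  'ababbbaaaa'
  #8 SA[8]=6  'abbbaaaa'
  #9 SA[9]=9  'baaaa'
  #10 SA[10]=0  'baaaababbbaaaa'
  #11 SA[11]=5  'babbbaaaa'
  #12 SA[12]=8  'bbaaaa'
  #13 SA[13]=7  'bbbaaaa'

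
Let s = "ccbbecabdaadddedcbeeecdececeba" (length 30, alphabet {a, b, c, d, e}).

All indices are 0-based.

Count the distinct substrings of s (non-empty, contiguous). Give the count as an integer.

430

sorted suffixes:
  #0 SA[0]=29  'a'
  #1 SA[1]=9  'aadddedcbeeecdececeba'
  #2 SA[2]=6  'abdaadddedcbeeecdececeba'
  #3 SA[3]=10  'adddedcbeeecdececeba'
  #4 SA[4]=28  'ba'
  #5 SA[5]=2  'bbecabdaadddedcbeeecdececeba'
  #6 SA[6]=7  'bdaadddedcbeeecdececeba'
  #7 SA[7]=3  'becabdaadddedcbeeecdececeba'
  #8 SA[8]=17  'beeecdececeba'
  #9 SA[9]=5  'cabdaadddedcbeeecdececeba'
  #10 SA[10]=1  'cbbecabdaadddedcbeeecdececeba'
  #11 SA[11]=16  'cbeeecdececeba'
  #12 SA[12]=0  'ccbbecabdaadddedcbeeecdececeba'
  #13 SA[13]=21  'cdececeba'
  #14 SA[14]=26  'ceba'
  #15 SA[15]=24  'ceceba'
  #16 SA[16]=8  'daadddedcbeeecdececeba'
  #17 SA[17]=15  'dcbeeecdececeba'
  #18 SA[18]=11  'dddedcbeeecdececeba'
  #19 SA[19]=12  'ddedcbeeecdececeba'
  #20 SA[20]=22  'dececeba'
  #21 SA[21]=13  'dedcbeeecdececeba'
  #22 SA[22]=27  'eba'
  #23 SA[23]=4  'ecabdaadddedcbeeecdececeba'
  #24 SA[24]=20  'ecdececeba'
  #25 SA[25]=25  'eceba'
  #26 SA[26]=23  'ececeba'
  #27 SA[27]=14  'edcbeeecdececeba'
  #28 SA[28]=19  'eecdececeba'
  #29 SA[29]=18  'eeecdececeba'

SA = [29, 9, 6, 10, 28, 2, 7, 3, 17, 5, 1, 16, 0, 21, 26, 24, 8, 15, 11, 12, 22, 13, 27, 4, 20, 25, 23, 14, 19, 18]
rank  pair      lcp
   1  s[29:],s[9:]  1  'a'
   2  s[9:],s[6:]  1  'a'
   3  s[6:],s[10:]  1  'a'
   4  s[10:],s[28:]  0  ''
   5  s[28:],s[2:]  1  'b'
   6  s[2:],s[7:]  1  'b'
   7  s[7:],s[3:]  1  'b'
   8  s[3:],s[17:]  2  'be'
   9  s[17:],s[5:]  0  ''
  10  s[5:],s[1:]  1  'c'
  11  s[1:],s[16:]  2  'cb'
  12  s[16:],s[0:]  1  'c'
  13  s[0:],s[21:]  1  'c'
  14  s[21:],s[26:]  1  'c'
  15  s[26:],s[24:]  2  'ce'
  16  s[24:],s[8:]  0  ''
  17  s[8:],s[15:]  1  'd'
  18  s[15:],s[11:]  1  'd'
  19  s[11:],s[12:]  2  'dd'
  20  s[12:],s[22:]  1  'd'
  21  s[22:],s[13:]  2  'de'
  22  s[13:],s[27:]  0  ''
  23  s[27:],s[4:]  1  'e'
  24  s[4:],s[20:]  2  'ec'
  25  s[20:],s[25:]  2  'ec'
  26  s[25:],s[23:]  3  'ece'
  27  s[23:],s[14:]  1  'e'
  28  s[14:],s[19:]  1  'e'
  29  s[19:],s[18:]  2  'ee'

n(n+1)/2 = 30·31/2 = 465
Σ LCP = 0 + 1 + 1 + 1 + 0 + 1 + 1 + 1 + 2 + 0 + 1 + 2 + 1 + 1 + 1 + 2 + 0 + 1 + 1 + 2 + 1 + 2 + 0 + 1 + 2 + 2 + 3 + 1 + 1 + 2 = 35
distinct = 465 − 35 = 430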